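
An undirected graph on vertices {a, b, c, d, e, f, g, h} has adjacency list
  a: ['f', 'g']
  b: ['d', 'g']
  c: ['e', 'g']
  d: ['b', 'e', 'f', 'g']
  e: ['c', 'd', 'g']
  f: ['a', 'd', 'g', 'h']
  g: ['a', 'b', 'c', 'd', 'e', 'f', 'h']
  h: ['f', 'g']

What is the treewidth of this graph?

2

A width-2 tree decomposition is:
Bags: B1 = {d, f, g}  B2 = {a, f, g}  B3 = {f, g, h}  B4 = {d, e, g}  B5 = {b, d, g}  B6 = {c, e, g}
Tree: B1–B2, B1–B3, B1–B4, B4–B5, B4–B6
The largest bag has 3 vertices, giving width 2; this decomposition certifies tw(G) ≤ 2. Conversely, {d, e, g} is a clique of size 3, and the vertices of any clique must share a bag in every tree decomposition; so some bag has ≥ 3 vertices and tw(G) ≥ 2. Therefore the treewidth is 2.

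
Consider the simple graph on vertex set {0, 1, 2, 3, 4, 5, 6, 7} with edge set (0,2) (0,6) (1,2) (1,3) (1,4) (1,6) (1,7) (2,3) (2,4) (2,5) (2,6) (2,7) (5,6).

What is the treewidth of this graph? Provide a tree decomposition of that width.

Every bag has size at most 3, so the width is 3 − 1 = 2 and tw(G) ≤ 2. Conversely, {0, 2, 6} is a clique of size 3, and the vertices of any clique must share a bag in every tree decomposition; so some bag has ≥ 3 vertices and tw(G) ≥ 2. The upper and lower bounds meet at 2, so that is the treewidth.

Treewidth 2.
Bags: B1 = {1, 2, 4}  B2 = {1, 2, 6}  B3 = {0, 2, 6}  B4 = {1, 2, 3}  B5 = {2, 5, 6}  B6 = {1, 2, 7}
Tree: B1–B2, B2–B3, B1–B4, B2–B5, B2–B6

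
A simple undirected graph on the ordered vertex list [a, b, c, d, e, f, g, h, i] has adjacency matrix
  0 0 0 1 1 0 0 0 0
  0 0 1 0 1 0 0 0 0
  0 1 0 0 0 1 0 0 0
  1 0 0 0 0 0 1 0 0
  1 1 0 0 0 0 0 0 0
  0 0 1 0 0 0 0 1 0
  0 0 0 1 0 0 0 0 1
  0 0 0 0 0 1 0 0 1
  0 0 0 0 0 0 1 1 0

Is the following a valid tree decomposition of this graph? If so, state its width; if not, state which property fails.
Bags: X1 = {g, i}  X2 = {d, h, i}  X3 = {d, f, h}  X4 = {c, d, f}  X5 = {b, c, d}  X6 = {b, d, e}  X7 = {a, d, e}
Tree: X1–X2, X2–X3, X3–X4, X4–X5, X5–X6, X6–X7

A tree decomposition must satisfy three properties: every vertex lies in some bag; for every edge, both endpoints lie together in some bag; and for every vertex, the bags containing it form a connected subtree. Here edge (d,g) lies in no bag, so the decomposition is invalid.

No — edge (d,g) lies in no bag.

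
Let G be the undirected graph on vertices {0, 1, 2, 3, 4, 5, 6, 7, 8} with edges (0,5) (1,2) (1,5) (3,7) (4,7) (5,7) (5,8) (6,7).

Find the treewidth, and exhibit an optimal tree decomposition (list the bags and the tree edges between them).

Each bag holds 2 vertices, so the decomposition has width 1, which upper-bounds the treewidth. G has an edge, so its treewidth is at least 1. Therefore the treewidth is 1.

Treewidth 1.
Bags: B1 = {5, 7}  B2 = {1, 5}  B3 = {0, 5}  B4 = {1, 2}  B5 = {5, 8}  B6 = {4, 7}  B7 = {3, 7}  B8 = {6, 7}
Tree: B1–B2, B1–B3, B2–B4, B3–B5, B1–B6, B6–B7, B6–B8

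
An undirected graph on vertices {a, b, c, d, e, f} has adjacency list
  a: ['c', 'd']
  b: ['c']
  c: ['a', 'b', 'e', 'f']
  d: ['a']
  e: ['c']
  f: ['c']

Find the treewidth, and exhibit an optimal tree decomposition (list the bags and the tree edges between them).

Treewidth 1.
Bags: B1 = {b, c}  B2 = {a, c}  B3 = {c, e}  B4 = {c, f}  B5 = {a, d}
Tree: B1–B2, B2–B3, B2–B4, B2–B5

The largest bag has 2 vertices, giving width 1; this decomposition certifies tw(G) ≤ 1. Since G has at least one edge (e.g. b–c), it is not an edgeless graph, so tw(G) ≥ 1. Combining the bounds, tw(G) = 1.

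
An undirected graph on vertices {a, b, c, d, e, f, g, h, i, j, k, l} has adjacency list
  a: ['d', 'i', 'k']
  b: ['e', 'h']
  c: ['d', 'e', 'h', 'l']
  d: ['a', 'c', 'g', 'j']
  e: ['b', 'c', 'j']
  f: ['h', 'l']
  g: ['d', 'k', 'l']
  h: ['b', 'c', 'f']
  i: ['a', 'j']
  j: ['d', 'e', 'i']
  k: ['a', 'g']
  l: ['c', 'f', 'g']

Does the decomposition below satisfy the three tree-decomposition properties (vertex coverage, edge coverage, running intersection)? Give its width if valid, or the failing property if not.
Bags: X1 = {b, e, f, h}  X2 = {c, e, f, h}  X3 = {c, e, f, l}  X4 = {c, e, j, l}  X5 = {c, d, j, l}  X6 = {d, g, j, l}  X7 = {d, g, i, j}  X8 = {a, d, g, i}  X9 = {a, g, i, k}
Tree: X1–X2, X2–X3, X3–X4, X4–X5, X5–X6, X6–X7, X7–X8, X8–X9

Yes; width 3.

Vertex coverage: the bags together contain {a, b, c, d, e, f, g, h, i, j, k, l}, the full vertex set. Edge coverage: each edge of G has both endpoints in at least one bag. Running intersection: for every vertex, the bags containing it form a connected subtree. All three properties hold, so this is a valid tree decomposition of width max|bag| − 1 = 3, and hence tw(G) ≤ 3.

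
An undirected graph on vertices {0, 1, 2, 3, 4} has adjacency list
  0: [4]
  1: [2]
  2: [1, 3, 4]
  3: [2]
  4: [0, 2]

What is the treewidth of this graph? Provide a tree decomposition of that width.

Treewidth 1.
One optimal decomposition is:
Bags: B1 = {2, 4}  B2 = {0, 4}  B3 = {1, 2}  B4 = {2, 3}
Tree: B1–B2, B1–B3, B3–B4

Each bag holds 2 vertices, so the decomposition has width 1, which upper-bounds the treewidth. Since G has at least one edge (e.g. 4–2), it is not an edgeless graph, so tw(G) ≥ 1. Combining the bounds, tw(G) = 1.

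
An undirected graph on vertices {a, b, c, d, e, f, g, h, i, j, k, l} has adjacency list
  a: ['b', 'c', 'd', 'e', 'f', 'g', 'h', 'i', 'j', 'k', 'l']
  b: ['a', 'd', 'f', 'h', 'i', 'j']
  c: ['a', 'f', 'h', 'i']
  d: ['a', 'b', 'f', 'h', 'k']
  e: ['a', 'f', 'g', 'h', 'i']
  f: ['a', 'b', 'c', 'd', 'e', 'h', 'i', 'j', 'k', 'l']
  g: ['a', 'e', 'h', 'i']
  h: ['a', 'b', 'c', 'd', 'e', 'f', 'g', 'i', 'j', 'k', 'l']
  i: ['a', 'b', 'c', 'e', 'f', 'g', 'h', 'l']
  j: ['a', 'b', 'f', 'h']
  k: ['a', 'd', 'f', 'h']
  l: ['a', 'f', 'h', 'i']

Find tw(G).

A width-4 tree decomposition is:
Bags: B1 = {a, b, f, h, i}  B2 = {a, b, d, f, h}  B3 = {a, d, f, h, k}  B4 = {a, c, f, h, i}  B5 = {a, f, h, i, l}  B6 = {a, e, f, h, i}  B7 = {a, e, g, h, i}  B8 = {a, b, f, h, j}
Tree: B1–B2, B2–B3, B1–B4, B4–B5, B4–B6, B6–B7, B1–B8
The largest bag has 5 vertices, giving width 4; this decomposition certifies tw(G) ≤ 4. For the lower bound, the 5 vertices {a, e, g, h, i} are pairwise adjacent, and any tree decomposition puts a clique entirely inside one bag — forcing width ≥ 4. The upper and lower bounds meet at 4, so that is the treewidth.

4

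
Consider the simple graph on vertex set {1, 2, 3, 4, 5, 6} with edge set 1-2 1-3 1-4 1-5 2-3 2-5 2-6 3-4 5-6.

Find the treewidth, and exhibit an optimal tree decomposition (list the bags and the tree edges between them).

Treewidth 2.
One optimal decomposition is:
Bags: B1 = {1, 2, 5}  B2 = {1, 2, 3}  B3 = {2, 5, 6}  B4 = {1, 3, 4}
Tree: B1–B2, B1–B3, B2–B4

Each bag holds 3 vertices, so the decomposition has width 2, which upper-bounds the treewidth. On the other hand G contains the 3-clique {1, 2, 3}. A clique must lie in a single bag of any decomposition, so no decomposition can have width below 2. Combining the bounds, tw(G) = 2.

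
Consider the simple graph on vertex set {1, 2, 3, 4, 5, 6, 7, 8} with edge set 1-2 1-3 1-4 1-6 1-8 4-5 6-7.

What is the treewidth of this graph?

A width-1 tree decomposition is:
Bags: B1 = {1, 2}  B2 = {1, 6}  B3 = {1, 8}  B4 = {1, 4}  B5 = {1, 3}  B6 = {4, 5}  B7 = {6, 7}
Tree: B1–B2, B2–B3, B1–B4, B1–B5, B4–B6, B2–B7
The largest bag has 2 vertices, giving width 1; this decomposition certifies tw(G) ≤ 1. Any graph with an edge has treewidth ≥ 1, and G has the edge 1–2. Combining the bounds, tw(G) = 1.

1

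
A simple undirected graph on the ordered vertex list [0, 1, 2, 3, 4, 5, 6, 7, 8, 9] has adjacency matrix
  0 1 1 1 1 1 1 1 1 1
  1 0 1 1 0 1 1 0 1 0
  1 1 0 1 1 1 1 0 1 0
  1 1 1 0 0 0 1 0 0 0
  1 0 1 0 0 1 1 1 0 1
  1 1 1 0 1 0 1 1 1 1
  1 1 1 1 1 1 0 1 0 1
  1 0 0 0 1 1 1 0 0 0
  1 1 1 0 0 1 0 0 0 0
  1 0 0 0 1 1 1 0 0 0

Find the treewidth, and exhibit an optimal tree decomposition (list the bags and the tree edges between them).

Every bag has size at most 5, so the width is 5 − 1 = 4 and tw(G) ≤ 4. Conversely, {0, 1, 2, 3, 6} is a clique of size 5, and the vertices of any clique must share a bag in every tree decomposition; so some bag has ≥ 5 vertices and tw(G) ≥ 4. The upper and lower bounds meet at 4, so that is the treewidth.

Treewidth 4.
Bags: B1 = {0, 4, 5, 6, 7}  B2 = {0, 2, 4, 5, 6}  B3 = {0, 1, 2, 5, 6}  B4 = {0, 1, 2, 3, 6}  B5 = {0, 4, 5, 6, 9}  B6 = {0, 1, 2, 5, 8}
Tree: B1–B2, B2–B3, B3–B4, B1–B5, B3–B6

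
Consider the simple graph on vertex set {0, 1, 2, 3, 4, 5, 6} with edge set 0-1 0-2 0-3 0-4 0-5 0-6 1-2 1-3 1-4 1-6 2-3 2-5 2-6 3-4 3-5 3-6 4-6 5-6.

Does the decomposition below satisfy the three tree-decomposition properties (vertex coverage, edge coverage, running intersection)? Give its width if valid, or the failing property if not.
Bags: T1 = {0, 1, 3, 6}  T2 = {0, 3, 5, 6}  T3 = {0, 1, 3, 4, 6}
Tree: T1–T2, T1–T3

A tree decomposition must satisfy three properties: every vertex lies in some bag; for every edge, both endpoints lie together in some bag; and for every vertex, the bags containing it form a connected subtree. Here vertex 2 appears in no bag, so the decomposition is invalid.

No — vertex 2 appears in no bag.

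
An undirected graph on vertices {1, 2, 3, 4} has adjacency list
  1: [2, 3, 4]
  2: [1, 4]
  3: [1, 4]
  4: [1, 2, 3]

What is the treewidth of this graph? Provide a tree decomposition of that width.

Each bag holds 3 vertices, so the decomposition has width 2, which upper-bounds the treewidth. For the lower bound, the 3 vertices {1, 2, 4} are pairwise adjacent, and any tree decomposition puts a clique entirely inside one bag — forcing width ≥ 2. Therefore the treewidth is 2.

Treewidth 2.
Bags: B1 = {1, 2, 4}  B2 = {1, 3, 4}
Tree: B1–B2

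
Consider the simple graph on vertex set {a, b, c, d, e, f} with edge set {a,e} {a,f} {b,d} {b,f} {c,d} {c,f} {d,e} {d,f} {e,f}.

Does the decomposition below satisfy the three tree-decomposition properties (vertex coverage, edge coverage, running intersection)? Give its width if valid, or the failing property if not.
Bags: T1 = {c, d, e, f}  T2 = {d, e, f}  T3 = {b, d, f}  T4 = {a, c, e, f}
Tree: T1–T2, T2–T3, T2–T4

No — bags containing vertex c are not connected in the tree.

A tree decomposition must satisfy three properties: every vertex lies in some bag; for every edge, both endpoints lie together in some bag; and for every vertex, the bags containing it form a connected subtree. Here bags containing vertex c are not connected in the tree, so the decomposition is invalid.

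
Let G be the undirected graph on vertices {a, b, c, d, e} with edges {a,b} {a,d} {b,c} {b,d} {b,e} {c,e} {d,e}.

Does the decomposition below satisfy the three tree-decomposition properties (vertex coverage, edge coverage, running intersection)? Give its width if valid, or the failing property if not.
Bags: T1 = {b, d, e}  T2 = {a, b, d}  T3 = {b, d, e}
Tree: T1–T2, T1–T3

A tree decomposition must satisfy three properties: every vertex lies in some bag; for every edge, both endpoints lie together in some bag; and for every vertex, the bags containing it form a connected subtree. Here vertex c appears in no bag, so the decomposition is invalid.

No — vertex c appears in no bag.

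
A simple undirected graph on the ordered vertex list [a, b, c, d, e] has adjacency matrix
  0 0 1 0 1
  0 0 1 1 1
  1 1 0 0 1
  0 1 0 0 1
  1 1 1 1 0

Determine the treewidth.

A width-2 tree decomposition is:
Bags: B1 = {a, c, e}  B2 = {b, c, e}  B3 = {b, d, e}
Tree: B1–B2, B2–B3
Each bag holds 3 vertices, so the decomposition has width 2, which upper-bounds the treewidth. On the other hand G contains the 3-clique {b, d, e}. A clique must lie in a single bag of any decomposition, so no decomposition can have width below 2. Combining the bounds, tw(G) = 2.

2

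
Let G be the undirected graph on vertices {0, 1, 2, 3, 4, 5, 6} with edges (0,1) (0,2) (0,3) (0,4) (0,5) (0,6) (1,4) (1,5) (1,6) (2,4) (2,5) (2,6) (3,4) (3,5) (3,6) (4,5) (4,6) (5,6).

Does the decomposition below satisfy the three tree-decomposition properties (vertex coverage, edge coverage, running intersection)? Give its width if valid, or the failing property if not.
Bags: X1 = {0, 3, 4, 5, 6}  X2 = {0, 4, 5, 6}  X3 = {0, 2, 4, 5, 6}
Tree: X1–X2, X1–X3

No — vertex 1 appears in no bag.

A tree decomposition must satisfy three properties: every vertex lies in some bag; for every edge, both endpoints lie together in some bag; and for every vertex, the bags containing it form a connected subtree. Here vertex 1 appears in no bag, so the decomposition is invalid.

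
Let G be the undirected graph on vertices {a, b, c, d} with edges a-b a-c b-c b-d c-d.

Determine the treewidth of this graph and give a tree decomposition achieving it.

Each bag holds 3 vertices, so the decomposition has width 2, which upper-bounds the treewidth. Conversely, {b, c, d} is a clique of size 3, and the vertices of any clique must share a bag in every tree decomposition; so some bag has ≥ 3 vertices and tw(G) ≥ 2. Combining the bounds, tw(G) = 2.

Treewidth 2.
Bags: B1 = {a, b, c}  B2 = {b, c, d}
Tree: B1–B2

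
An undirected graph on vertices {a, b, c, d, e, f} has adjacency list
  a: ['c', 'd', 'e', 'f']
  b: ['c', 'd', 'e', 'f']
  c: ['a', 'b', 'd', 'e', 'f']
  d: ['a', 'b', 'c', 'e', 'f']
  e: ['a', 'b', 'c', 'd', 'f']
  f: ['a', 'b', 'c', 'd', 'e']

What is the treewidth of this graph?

A width-4 tree decomposition is:
Bags: B1 = {a, c, d, e, f}  B2 = {b, c, d, e, f}
Tree: B1–B2
Every bag has size at most 5, so the width is 5 − 1 = 4 and tw(G) ≤ 4. For the lower bound, the 5 vertices {a, c, d, e, f} are pairwise adjacent, and any tree decomposition puts a clique entirely inside one bag — forcing width ≥ 4. Therefore the treewidth is 4.

4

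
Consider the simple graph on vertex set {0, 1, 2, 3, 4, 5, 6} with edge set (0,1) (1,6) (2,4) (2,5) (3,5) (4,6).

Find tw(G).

A width-1 tree decomposition is:
Bags: B1 = {3, 5}  B2 = {2, 5}  B3 = {2, 4}  B4 = {4, 6}  B5 = {1, 6}  B6 = {0, 1}
Tree: B1–B2, B2–B3, B3–B4, B4–B5, B5–B6
Every bag has size at most 2, so the width is 2 − 1 = 1 and tw(G) ≤ 1. Since G has at least one edge (e.g. 3–5), it is not an edgeless graph, so tw(G) ≥ 1. Combining the bounds, tw(G) = 1.

1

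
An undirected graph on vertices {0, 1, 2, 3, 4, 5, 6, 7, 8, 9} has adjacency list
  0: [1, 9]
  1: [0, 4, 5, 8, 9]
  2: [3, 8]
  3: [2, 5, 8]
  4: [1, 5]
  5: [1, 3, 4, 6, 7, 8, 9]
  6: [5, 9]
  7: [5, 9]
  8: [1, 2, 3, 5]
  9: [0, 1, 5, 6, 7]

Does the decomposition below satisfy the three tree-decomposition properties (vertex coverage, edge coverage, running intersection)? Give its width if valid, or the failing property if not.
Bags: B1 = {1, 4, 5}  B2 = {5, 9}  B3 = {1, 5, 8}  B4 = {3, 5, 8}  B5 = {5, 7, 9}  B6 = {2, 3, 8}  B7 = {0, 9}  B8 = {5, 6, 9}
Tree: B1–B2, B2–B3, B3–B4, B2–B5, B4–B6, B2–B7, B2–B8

No — edge (1,9) lies in no bag.

A tree decomposition must satisfy three properties: every vertex lies in some bag; for every edge, both endpoints lie together in some bag; and for every vertex, the bags containing it form a connected subtree. Here edge (1,9) lies in no bag, so the decomposition is invalid.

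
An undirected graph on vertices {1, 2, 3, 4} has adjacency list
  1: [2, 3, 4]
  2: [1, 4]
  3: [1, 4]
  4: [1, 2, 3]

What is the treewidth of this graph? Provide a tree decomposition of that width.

Each bag holds 3 vertices, so the decomposition has width 2, which upper-bounds the treewidth. For the lower bound, the 3 vertices {1, 2, 4} are pairwise adjacent, and any tree decomposition puts a clique entirely inside one bag — forcing width ≥ 2. Hence tw(G) = 2 exactly.

Treewidth 2.
One such decomposition:
Bags: B1 = {1, 3, 4}  B2 = {1, 2, 4}
Tree: B1–B2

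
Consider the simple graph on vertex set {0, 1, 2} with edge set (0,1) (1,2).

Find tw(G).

1

A width-1 tree decomposition is:
Bags: B1 = {0, 1}  B2 = {1, 2}
Tree: B1–B2
Each bag holds 2 vertices, so the decomposition has width 1, which upper-bounds the treewidth. G has an edge, so its treewidth is at least 1. Combining the bounds, tw(G) = 1.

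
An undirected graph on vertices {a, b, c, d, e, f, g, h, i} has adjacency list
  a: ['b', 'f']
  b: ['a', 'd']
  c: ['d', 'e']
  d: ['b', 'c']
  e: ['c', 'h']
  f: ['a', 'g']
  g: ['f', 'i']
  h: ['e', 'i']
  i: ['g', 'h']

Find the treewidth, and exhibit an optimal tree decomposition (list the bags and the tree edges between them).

The largest bag has 3 vertices, giving width 2; this decomposition certifies tw(G) ≤ 2. The edges f–a–b–d–c–e–h–i–g–f form a cycle, so G is not a tree and its treewidth is at least 2. Hence tw(G) = 2 exactly.

Treewidth 2.
Bags: B1 = {a, b, f}  B2 = {b, d, f}  B3 = {c, d, f}  B4 = {c, e, f}  B5 = {e, f, h}  B6 = {f, h, i}  B7 = {f, g, i}
Tree: B1–B2, B2–B3, B3–B4, B4–B5, B5–B6, B6–B7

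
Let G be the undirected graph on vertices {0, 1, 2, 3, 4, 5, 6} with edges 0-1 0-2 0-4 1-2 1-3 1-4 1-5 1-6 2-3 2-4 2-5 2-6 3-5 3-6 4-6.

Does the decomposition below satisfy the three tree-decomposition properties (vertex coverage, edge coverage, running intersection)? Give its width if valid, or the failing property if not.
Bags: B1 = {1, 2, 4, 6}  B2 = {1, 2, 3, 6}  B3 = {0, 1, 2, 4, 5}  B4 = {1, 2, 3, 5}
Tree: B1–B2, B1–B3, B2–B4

No — bags containing vertex 5 are not connected in the tree.

A tree decomposition must satisfy three properties: every vertex lies in some bag; for every edge, both endpoints lie together in some bag; and for every vertex, the bags containing it form a connected subtree. Here bags containing vertex 5 are not connected in the tree, so the decomposition is invalid.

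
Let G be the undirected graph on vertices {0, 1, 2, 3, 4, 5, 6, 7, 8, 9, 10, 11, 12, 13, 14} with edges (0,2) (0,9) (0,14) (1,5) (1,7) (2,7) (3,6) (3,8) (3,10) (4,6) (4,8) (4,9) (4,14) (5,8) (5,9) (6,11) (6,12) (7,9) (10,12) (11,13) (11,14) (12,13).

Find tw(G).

A width-3 tree decomposition is:
Bags: B1 = {0, 1, 2, 7}  B2 = {0, 1, 7, 9}  B3 = {0, 1, 5, 9}  B4 = {0, 5, 9, 14}  B5 = {4, 5, 9, 14}  B6 = {4, 5, 8, 14}  B7 = {4, 8, 11, 14}  B8 = {4, 6, 8, 11}  B9 = {3, 6, 8, 11}  B10 = {3, 6, 11, 13}  B11 = {3, 6, 12, 13}  B12 = {3, 10, 12, 13}
Tree: B1–B2, B2–B3, B3–B4, B4–B5, B5–B6, B6–B7, B7–B8, B8–B9, B9–B10, B10–B11, B11–B12
Each bag holds 4 vertices, so the decomposition has width 3, which upper-bounds the treewidth. For the lower bound: the 4 vertex sets {1,2,7}, {0}, {9}, {4,5,8,14} are disjoint, each induces a connected subgraph, and every pair is joined by at least one edge of G. Contracting each set to a single vertex therefore yields K_{4} as a minor, and since treewidth is minor-monotone, tw(G) ≥ tw(K_{4}) = 3. Combining the bounds, tw(G) = 3.

3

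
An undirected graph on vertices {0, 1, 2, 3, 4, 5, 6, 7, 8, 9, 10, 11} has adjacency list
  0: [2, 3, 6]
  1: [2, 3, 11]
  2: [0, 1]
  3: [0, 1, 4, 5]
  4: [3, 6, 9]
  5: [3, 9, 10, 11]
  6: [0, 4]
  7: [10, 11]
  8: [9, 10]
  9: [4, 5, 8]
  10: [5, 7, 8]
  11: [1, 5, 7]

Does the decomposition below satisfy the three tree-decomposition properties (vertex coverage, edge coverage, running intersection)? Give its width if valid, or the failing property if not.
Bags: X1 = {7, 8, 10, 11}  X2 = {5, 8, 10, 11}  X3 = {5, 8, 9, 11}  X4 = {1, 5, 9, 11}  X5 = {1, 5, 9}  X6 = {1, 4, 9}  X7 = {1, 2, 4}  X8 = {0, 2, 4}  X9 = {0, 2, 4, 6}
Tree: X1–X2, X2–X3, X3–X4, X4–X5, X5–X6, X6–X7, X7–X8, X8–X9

No — vertex 3 appears in no bag.

A tree decomposition must satisfy three properties: every vertex lies in some bag; for every edge, both endpoints lie together in some bag; and for every vertex, the bags containing it form a connected subtree. Here vertex 3 appears in no bag, so the decomposition is invalid.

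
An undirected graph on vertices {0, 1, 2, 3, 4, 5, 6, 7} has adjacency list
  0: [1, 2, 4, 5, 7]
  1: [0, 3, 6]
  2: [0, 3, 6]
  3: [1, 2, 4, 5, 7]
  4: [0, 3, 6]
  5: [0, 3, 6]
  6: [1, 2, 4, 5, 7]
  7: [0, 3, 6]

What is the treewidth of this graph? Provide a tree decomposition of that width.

Each bag holds 4 vertices, so the decomposition has width 3, which upper-bounds the treewidth. For the lower bound: the 4 vertex sets {3,5}, {0,7}, {6}, {4} are disjoint, each induces a connected subgraph, and every pair is joined by at least one edge of G. Contracting each set to a single vertex therefore yields K_{4} as a minor, and since treewidth is minor-monotone, tw(G) ≥ tw(K_{4}) = 3. Hence tw(G) = 3 exactly.

Treewidth 3.
Bags: B1 = {0, 3, 5, 6}  B2 = {0, 3, 6, 7}  B3 = {0, 3, 4, 6}  B4 = {0, 2, 3, 6}  B5 = {0, 1, 3, 6}
Tree: B1–B2, B2–B3, B3–B4, B4–B5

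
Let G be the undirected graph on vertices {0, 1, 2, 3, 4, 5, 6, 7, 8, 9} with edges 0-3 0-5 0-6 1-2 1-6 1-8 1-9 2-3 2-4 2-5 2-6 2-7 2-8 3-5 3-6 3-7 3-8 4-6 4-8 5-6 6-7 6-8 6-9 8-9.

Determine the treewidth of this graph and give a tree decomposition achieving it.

Treewidth 3.
One such decomposition:
Bags: B1 = {2, 3, 6, 8}  B2 = {1, 2, 6, 8}  B3 = {2, 3, 5, 6}  B4 = {0, 3, 5, 6}  B5 = {2, 4, 6, 8}  B6 = {1, 6, 8, 9}  B7 = {2, 3, 6, 7}
Tree: B1–B2, B1–B3, B3–B4, B2–B5, B2–B6, B3–B7

Every bag has size at most 4, so the width is 4 − 1 = 3 and tw(G) ≤ 3. Conversely, {0, 3, 5, 6} is a clique of size 4, and the vertices of any clique must share a bag in every tree decomposition; so some bag has ≥ 4 vertices and tw(G) ≥ 3. Hence tw(G) = 3 exactly.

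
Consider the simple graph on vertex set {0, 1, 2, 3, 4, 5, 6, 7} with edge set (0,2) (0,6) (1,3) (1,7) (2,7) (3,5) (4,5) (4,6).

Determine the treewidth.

A width-2 tree decomposition is:
Bags: B1 = {3, 4, 5}  B2 = {3, 4, 6}  B3 = {0, 3, 6}  B4 = {0, 2, 3}  B5 = {2, 3, 7}  B6 = {1, 3, 7}
Tree: B1–B2, B2–B3, B3–B4, B4–B5, B5–B6
The largest bag has 3 vertices, giving width 2; this decomposition certifies tw(G) ≤ 2. Since 3–5–4–6–0–2–7–1–3 is a cycle in G, G is not acyclic. Forests are exactly the graphs of treewidth ≤ 1, so tw(G) ≥ 2. Combining the bounds, tw(G) = 2.

2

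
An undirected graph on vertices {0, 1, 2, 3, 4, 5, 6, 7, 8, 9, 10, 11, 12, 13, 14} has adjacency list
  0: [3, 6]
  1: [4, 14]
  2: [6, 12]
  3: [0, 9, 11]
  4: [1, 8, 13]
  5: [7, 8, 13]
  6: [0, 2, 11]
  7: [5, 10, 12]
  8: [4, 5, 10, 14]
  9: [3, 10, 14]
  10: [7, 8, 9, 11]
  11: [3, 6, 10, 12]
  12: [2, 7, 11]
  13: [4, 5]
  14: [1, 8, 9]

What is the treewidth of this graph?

3

A width-3 tree decomposition is:
Bags: B1 = {1, 4, 13, 14}  B2 = {4, 8, 13, 14}  B3 = {5, 8, 13, 14}  B4 = {5, 8, 9, 14}  B5 = {5, 8, 9, 10}  B6 = {5, 7, 9, 10}  B7 = {3, 7, 9, 10}  B8 = {3, 7, 10, 11}  B9 = {3, 7, 11, 12}  B10 = {0, 3, 11, 12}  B11 = {0, 6, 11, 12}  B12 = {0, 2, 6, 12}
Tree: B1–B2, B2–B3, B3–B4, B4–B5, B5–B6, B6–B7, B7–B8, B8–B9, B9–B10, B10–B11, B11–B12
The largest bag has 4 vertices, giving width 3; this decomposition certifies tw(G) ≤ 3. For the lower bound: the 4 vertex sets {1,4,13}, {14}, {8}, {5,7,9,10} are disjoint, each induces a connected subgraph, and every pair is joined by at least one edge of G. Contracting each set to a single vertex therefore yields K_{4} as a minor, and since treewidth is minor-monotone, tw(G) ≥ tw(K_{4}) = 3. Combining the bounds, tw(G) = 3.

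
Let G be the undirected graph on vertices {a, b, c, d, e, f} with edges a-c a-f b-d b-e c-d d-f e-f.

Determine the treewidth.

A width-2 tree decomposition is:
Bags: B1 = {a, c, f}  B2 = {c, d, f}  B3 = {d, e, f}  B4 = {b, d, e}
Tree: B1–B2, B2–B3, B3–B4
The largest bag has 3 vertices, giving width 2; this decomposition certifies tw(G) ≤ 2. Since a–c–d–f–a is a cycle in G, G is not acyclic. Forests are exactly the graphs of treewidth ≤ 1, so tw(G) ≥ 2. Therefore the treewidth is 2.

2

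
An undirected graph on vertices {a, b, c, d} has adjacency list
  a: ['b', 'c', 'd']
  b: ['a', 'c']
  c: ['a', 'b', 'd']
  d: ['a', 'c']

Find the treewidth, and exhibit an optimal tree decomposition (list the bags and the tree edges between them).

Treewidth 2.
One optimal decomposition is:
Bags: B1 = {a, c, d}  B2 = {a, b, c}
Tree: B1–B2

The largest bag has 3 vertices, giving width 2; this decomposition certifies tw(G) ≤ 2. On the other hand G contains the 3-clique {a, c, d}. A clique must lie in a single bag of any decomposition, so no decomposition can have width below 2. Combining the bounds, tw(G) = 2.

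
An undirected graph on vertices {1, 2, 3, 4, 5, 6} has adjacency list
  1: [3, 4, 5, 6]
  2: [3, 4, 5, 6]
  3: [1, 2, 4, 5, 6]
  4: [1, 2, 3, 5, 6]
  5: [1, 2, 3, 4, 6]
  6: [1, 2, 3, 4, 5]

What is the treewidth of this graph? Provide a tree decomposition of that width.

Treewidth 4.
One such decomposition:
Bags: B1 = {1, 3, 4, 5, 6}  B2 = {2, 3, 4, 5, 6}
Tree: B1–B2

The largest bag has 5 vertices, giving width 4; this decomposition certifies tw(G) ≤ 4. Conversely, {1, 3, 4, 5, 6} is a clique of size 5, and the vertices of any clique must share a bag in every tree decomposition; so some bag has ≥ 5 vertices and tw(G) ≥ 4. Hence tw(G) = 4 exactly.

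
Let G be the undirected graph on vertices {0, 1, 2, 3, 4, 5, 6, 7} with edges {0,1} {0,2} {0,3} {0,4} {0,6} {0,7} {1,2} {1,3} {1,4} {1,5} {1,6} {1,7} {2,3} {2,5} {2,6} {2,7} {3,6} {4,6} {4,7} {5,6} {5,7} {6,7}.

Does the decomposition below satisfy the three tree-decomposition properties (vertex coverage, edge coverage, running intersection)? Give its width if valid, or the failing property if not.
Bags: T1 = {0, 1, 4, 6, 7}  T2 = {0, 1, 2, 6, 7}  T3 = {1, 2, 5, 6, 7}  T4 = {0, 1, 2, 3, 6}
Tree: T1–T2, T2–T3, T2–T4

Yes; width 4.

Vertex coverage: the bags together contain {0, 1, 2, 3, 4, 5, 6, 7}, the full vertex set. Edge coverage: each edge of G has both endpoints in at least one bag. Running intersection: for every vertex, the bags containing it form a connected subtree. All three properties hold, so this is a valid tree decomposition of width max|bag| − 1 = 4, and hence tw(G) ≤ 4.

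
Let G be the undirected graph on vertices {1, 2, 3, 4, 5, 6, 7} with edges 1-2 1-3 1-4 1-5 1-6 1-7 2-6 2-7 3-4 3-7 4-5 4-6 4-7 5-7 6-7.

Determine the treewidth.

3

A width-3 tree decomposition is:
Bags: B1 = {1, 4, 5, 7}  B2 = {1, 4, 6, 7}  B3 = {1, 3, 4, 7}  B4 = {1, 2, 6, 7}
Tree: B1–B2, B2–B3, B2–B4
Each bag holds 4 vertices, so the decomposition has width 3, which upper-bounds the treewidth. For the lower bound, the 4 vertices {1, 2, 6, 7} are pairwise adjacent, and any tree decomposition puts a clique entirely inside one bag — forcing width ≥ 3. The upper and lower bounds meet at 3, so that is the treewidth.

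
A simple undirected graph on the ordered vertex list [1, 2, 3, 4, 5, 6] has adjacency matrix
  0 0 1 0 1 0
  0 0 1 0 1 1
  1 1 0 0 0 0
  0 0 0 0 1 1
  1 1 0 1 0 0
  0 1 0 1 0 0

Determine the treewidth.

2

A width-2 tree decomposition is:
Bags: B1 = {2, 4, 6}  B2 = {2, 4, 5}  B3 = {2, 3, 5}  B4 = {1, 3, 5}
Tree: B1–B2, B2–B3, B3–B4
Each bag holds 3 vertices, so the decomposition has width 2, which upper-bounds the treewidth. The edges 6–4–5–2–6 form a cycle, so G is not a tree and its treewidth is at least 2. Hence tw(G) = 2 exactly.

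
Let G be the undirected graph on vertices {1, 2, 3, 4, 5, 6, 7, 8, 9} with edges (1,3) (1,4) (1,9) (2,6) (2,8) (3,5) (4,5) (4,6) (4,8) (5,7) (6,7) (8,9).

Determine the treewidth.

A width-3 tree decomposition is:
Bags: B1 = {1, 2, 8, 9}  B2 = {1, 2, 4, 8}  B3 = {1, 2, 4, 6}  B4 = {1, 3, 4, 6}  B5 = {3, 4, 5, 6}  B6 = {3, 5, 6, 7}
Tree: B1–B2, B2–B3, B3–B4, B4–B5, B5–B6
The largest bag has 4 vertices, giving width 3; this decomposition certifies tw(G) ≤ 3. For the lower bound: the 4 vertex sets {2,8,9}, {1}, {4}, {3,5,6,7} are disjoint, each induces a connected subgraph, and every pair is joined by at least one edge of G. Contracting each set to a single vertex therefore yields K_{4} as a minor, and since treewidth is minor-monotone, tw(G) ≥ tw(K_{4}) = 3. The upper and lower bounds meet at 3, so that is the treewidth.

3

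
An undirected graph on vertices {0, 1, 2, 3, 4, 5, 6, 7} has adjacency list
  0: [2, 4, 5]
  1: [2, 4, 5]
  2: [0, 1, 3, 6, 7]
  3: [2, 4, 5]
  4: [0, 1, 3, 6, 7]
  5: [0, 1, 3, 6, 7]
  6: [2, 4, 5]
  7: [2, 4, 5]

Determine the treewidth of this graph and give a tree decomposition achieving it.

The largest bag has 4 vertices, giving width 3; this decomposition certifies tw(G) ≤ 3. For the lower bound: the 4 vertex sets {1,5}, {0,4}, {2}, {3} are disjoint, each induces a connected subgraph, and every pair is joined by at least one edge of G. Contracting each set to a single vertex therefore yields K_{4} as a minor, and since treewidth is minor-monotone, tw(G) ≥ tw(K_{4}) = 3. Hence tw(G) = 3 exactly.

Treewidth 3.
One such decomposition:
Bags: B1 = {1, 2, 4, 5}  B2 = {0, 2, 4, 5}  B3 = {2, 3, 4, 5}  B4 = {2, 4, 5, 7}  B5 = {2, 4, 5, 6}
Tree: B1–B2, B2–B3, B3–B4, B4–B5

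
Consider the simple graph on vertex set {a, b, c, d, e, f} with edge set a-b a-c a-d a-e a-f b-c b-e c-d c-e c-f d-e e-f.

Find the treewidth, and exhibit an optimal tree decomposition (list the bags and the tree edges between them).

The largest bag has 4 vertices, giving width 3; this decomposition certifies tw(G) ≤ 3. On the other hand G contains the 4-clique {a, c, d, e}. A clique must lie in a single bag of any decomposition, so no decomposition can have width below 3. Combining the bounds, tw(G) = 3.

Treewidth 3.
One such decomposition:
Bags: B1 = {a, c, d, e}  B2 = {a, c, e, f}  B3 = {a, b, c, e}
Tree: B1–B2, B2–B3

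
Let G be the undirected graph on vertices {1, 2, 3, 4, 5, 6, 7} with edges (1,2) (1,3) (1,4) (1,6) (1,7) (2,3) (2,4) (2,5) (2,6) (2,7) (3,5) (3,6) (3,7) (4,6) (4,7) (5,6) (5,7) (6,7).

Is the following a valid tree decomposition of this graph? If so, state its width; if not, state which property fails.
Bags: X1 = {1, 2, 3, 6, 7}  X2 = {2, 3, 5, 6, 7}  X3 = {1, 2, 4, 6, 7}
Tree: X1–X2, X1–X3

Vertex coverage: the bags together contain {1, 2, 3, 4, 5, 6, 7}, the full vertex set. Edge coverage: each edge of G has both endpoints in at least one bag. Running intersection: for every vertex, the bags containing it form a connected subtree. All three properties hold, so this is a valid tree decomposition of width max|bag| − 1 = 4, and hence tw(G) ≤ 4.

Yes; width 4.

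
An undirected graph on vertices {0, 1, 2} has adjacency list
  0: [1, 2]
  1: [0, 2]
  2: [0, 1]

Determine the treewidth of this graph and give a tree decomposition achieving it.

Treewidth 2.
Bags: B1 = {0, 1, 2}
Tree: (single bag)

With just one bag of size 3, the width is 3 − 1 = 2, so tw(G) ≤ 2. For the lower bound, the 3 vertices {0, 1, 2} are pairwise adjacent, and any tree decomposition puts a clique entirely inside one bag — forcing width ≥ 2. The upper and lower bounds meet at 2, so that is the treewidth.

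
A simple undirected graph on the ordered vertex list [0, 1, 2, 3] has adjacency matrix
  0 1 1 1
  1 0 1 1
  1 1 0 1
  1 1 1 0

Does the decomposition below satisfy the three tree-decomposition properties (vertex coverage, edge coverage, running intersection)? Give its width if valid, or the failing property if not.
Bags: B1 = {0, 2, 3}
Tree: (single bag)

A tree decomposition must satisfy three properties: every vertex lies in some bag; for every edge, both endpoints lie together in some bag; and for every vertex, the bags containing it form a connected subtree. Here vertex 1 appears in no bag, so the decomposition is invalid.

No — vertex 1 appears in no bag.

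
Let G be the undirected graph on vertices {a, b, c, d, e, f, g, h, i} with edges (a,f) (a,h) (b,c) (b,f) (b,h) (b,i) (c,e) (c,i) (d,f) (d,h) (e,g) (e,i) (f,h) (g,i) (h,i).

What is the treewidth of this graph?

2

A width-2 tree decomposition is:
Bags: B1 = {b, c, i}  B2 = {c, e, i}  B3 = {b, h, i}  B4 = {b, f, h}  B5 = {e, g, i}  B6 = {a, f, h}  B7 = {d, f, h}
Tree: B1–B2, B1–B3, B3–B4, B2–B5, B4–B6, B6–B7
The largest bag has 3 vertices, giving width 2; this decomposition certifies tw(G) ≤ 2. For the lower bound, the 3 vertices {e, g, i} are pairwise adjacent, and any tree decomposition puts a clique entirely inside one bag — forcing width ≥ 2. Combining the bounds, tw(G) = 2.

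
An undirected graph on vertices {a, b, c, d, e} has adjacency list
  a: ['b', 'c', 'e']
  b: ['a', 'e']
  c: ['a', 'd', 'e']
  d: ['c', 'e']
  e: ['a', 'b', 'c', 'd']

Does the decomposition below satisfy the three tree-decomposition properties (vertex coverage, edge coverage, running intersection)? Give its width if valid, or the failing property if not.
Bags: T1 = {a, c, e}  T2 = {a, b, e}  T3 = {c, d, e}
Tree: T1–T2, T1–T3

Yes; width 2.

Every vertex of G appears in some bag (union = {a, b, c, d, e}); every edge is covered by a bag; and for each vertex v the set of bags containing v is connected in the bag tree. The decomposition is therefore valid. The largest bag has 3 vertices, so the width is 2.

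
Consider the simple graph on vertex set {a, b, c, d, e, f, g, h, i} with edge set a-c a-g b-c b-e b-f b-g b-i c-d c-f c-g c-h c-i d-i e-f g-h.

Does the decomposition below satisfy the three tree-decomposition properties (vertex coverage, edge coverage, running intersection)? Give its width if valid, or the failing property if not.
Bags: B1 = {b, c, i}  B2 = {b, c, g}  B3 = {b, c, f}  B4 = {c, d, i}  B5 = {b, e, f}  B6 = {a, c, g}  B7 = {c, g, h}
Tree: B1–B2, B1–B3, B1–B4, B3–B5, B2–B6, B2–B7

Yes; width 2.

Checking the three conditions: (i) the bags cover all of {a, b, c, d, e, f, g, h, i}; (ii) for each edge, some bag contains both endpoints; (iii) the bags containing any fixed vertex form a subtree. All hold, so the decomposition is valid with width 3 − 1 = 2.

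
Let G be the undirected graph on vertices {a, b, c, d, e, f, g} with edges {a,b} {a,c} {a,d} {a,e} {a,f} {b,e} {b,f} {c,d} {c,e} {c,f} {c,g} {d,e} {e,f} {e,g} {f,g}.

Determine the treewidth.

A width-3 tree decomposition is:
Bags: B1 = {a, b, e, f}  B2 = {a, c, e, f}  B3 = {a, c, d, e}  B4 = {c, e, f, g}
Tree: B1–B2, B2–B3, B2–B4
The largest bag has 4 vertices, giving width 3; this decomposition certifies tw(G) ≤ 3. Conversely, {a, c, d, e} is a clique of size 4, and the vertices of any clique must share a bag in every tree decomposition; so some bag has ≥ 4 vertices and tw(G) ≥ 3. Hence tw(G) = 3 exactly.

3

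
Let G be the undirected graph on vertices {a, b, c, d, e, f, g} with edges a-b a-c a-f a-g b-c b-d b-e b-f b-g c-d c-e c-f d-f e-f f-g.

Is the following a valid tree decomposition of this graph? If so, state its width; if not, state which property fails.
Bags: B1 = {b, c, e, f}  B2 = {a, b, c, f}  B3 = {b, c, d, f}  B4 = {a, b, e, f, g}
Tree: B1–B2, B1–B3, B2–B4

A tree decomposition must satisfy three properties: every vertex lies in some bag; for every edge, both endpoints lie together in some bag; and for every vertex, the bags containing it form a connected subtree. Here bags containing vertex e are not connected in the tree, so the decomposition is invalid.

No — bags containing vertex e are not connected in the tree.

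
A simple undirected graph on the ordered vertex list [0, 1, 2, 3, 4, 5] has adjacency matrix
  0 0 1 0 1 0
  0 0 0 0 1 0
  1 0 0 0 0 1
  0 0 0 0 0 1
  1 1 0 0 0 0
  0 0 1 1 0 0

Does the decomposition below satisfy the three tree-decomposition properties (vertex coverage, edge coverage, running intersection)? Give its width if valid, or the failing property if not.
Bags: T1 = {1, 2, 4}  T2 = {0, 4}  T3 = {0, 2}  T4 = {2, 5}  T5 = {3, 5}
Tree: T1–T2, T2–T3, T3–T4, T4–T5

A tree decomposition must satisfy three properties: every vertex lies in some bag; for every edge, both endpoints lie together in some bag; and for every vertex, the bags containing it form a connected subtree. Here bags containing vertex 2 are not connected in the tree, so the decomposition is invalid.

No — bags containing vertex 2 are not connected in the tree.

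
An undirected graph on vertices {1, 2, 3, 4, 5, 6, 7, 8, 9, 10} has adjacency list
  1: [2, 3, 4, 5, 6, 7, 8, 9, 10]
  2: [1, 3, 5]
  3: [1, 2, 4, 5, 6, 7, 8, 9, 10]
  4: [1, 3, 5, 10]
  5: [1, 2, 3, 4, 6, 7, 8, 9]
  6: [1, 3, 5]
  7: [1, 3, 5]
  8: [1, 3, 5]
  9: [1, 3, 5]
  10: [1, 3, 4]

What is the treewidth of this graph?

A width-3 tree decomposition is:
Bags: B1 = {1, 3, 5, 7}  B2 = {1, 3, 5, 9}  B3 = {1, 3, 4, 5}  B4 = {1, 3, 4, 10}  B5 = {1, 3, 5, 8}  B6 = {1, 3, 5, 6}  B7 = {1, 2, 3, 5}
Tree: B1–B2, B1–B3, B3–B4, B3–B5, B2–B6, B5–B7
Every bag has size at most 4, so the width is 4 − 1 = 3 and tw(G) ≤ 3. On the other hand G contains the 4-clique {1, 3, 4, 10}. A clique must lie in a single bag of any decomposition, so no decomposition can have width below 3. The upper and lower bounds meet at 3, so that is the treewidth.

3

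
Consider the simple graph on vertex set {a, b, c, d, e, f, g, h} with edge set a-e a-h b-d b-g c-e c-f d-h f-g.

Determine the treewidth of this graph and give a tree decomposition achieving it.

Each bag holds 3 vertices, so the decomposition has width 2, which upper-bounds the treewidth. For the lower bound, G contains the cycle a–h–d–b–g–f–c–e–a, so G is not a forest; only forests have treewidth ≤ 1, hence tw(G) ≥ 2. Hence tw(G) = 2 exactly.

Treewidth 2.
One optimal decomposition is:
Bags: B1 = {a, d, h}  B2 = {a, b, d}  B3 = {a, b, g}  B4 = {a, f, g}  B5 = {a, c, f}  B6 = {a, c, e}
Tree: B1–B2, B2–B3, B3–B4, B4–B5, B5–B6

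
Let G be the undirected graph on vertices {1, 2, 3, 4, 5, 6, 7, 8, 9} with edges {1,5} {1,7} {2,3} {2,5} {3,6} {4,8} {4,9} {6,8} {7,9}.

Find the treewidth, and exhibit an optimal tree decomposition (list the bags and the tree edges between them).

Treewidth 2.
Bags: B1 = {4, 7, 9}  B2 = {4, 7, 8}  B3 = {6, 7, 8}  B4 = {3, 6, 7}  B5 = {2, 3, 7}  B6 = {2, 5, 7}  B7 = {1, 5, 7}
Tree: B1–B2, B2–B3, B3–B4, B4–B5, B5–B6, B6–B7

The largest bag has 3 vertices, giving width 2; this decomposition certifies tw(G) ≤ 2. The edges 7–9–4–8–6–3–2–5–1–7 form a cycle, so G is not a tree and its treewidth is at least 2. The upper and lower bounds meet at 2, so that is the treewidth.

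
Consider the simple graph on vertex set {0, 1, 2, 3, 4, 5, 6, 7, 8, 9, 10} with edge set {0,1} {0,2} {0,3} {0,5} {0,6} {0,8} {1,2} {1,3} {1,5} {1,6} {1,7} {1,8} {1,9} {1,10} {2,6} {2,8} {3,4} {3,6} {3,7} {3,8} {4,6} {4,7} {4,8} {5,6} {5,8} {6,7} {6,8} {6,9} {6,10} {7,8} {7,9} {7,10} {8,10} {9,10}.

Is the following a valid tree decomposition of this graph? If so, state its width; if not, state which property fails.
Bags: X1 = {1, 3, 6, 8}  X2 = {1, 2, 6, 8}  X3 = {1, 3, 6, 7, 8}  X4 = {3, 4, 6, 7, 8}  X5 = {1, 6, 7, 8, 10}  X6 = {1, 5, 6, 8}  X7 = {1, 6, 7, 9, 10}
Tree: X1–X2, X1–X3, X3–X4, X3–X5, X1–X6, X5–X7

No — vertex 0 appears in no bag.

A tree decomposition must satisfy three properties: every vertex lies in some bag; for every edge, both endpoints lie together in some bag; and for every vertex, the bags containing it form a connected subtree. Here vertex 0 appears in no bag, so the decomposition is invalid.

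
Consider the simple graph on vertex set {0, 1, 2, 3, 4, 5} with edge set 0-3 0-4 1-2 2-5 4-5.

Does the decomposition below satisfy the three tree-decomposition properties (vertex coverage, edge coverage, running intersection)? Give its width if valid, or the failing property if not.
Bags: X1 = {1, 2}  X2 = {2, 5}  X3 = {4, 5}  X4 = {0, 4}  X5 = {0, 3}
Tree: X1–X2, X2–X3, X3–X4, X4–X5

Checking the three conditions: (i) the bags cover all of {0, 1, 2, 3, 4, 5}; (ii) for each edge, some bag contains both endpoints; (iii) the bags containing any fixed vertex form a subtree. All hold, so the decomposition is valid with width 2 − 1 = 1.

Yes; width 1.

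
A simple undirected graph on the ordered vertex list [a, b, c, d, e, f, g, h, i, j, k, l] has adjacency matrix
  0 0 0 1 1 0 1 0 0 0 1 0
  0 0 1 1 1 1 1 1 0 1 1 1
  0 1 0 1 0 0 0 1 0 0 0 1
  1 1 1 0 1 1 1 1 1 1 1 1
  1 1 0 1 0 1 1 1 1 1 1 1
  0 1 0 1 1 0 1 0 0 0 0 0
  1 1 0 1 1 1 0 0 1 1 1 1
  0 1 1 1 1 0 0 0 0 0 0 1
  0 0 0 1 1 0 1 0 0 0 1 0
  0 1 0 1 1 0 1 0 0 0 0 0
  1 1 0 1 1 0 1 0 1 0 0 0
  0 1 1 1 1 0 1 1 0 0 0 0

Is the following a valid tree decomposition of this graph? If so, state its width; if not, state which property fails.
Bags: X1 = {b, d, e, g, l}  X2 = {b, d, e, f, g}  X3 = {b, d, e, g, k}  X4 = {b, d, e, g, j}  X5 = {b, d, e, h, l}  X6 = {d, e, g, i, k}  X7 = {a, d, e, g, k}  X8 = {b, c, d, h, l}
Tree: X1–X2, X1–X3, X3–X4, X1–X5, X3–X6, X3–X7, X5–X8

Yes; width 4.

Vertex coverage: the bags together contain {a, b, c, d, e, f, g, h, i, j, k, l}, the full vertex set. Edge coverage: each edge of G has both endpoints in at least one bag. Running intersection: for every vertex, the bags containing it form a connected subtree. All three properties hold, so this is a valid tree decomposition of width max|bag| − 1 = 4, and hence tw(G) ≤ 4.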